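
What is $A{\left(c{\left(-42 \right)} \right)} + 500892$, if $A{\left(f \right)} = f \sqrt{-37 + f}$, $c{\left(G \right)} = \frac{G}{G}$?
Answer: $500892 + 6 i \approx 5.0089 \cdot 10^{5} + 6.0 i$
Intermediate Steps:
$c{\left(G \right)} = 1$
$A{\left(c{\left(-42 \right)} \right)} + 500892 = 1 \sqrt{-37 + 1} + 500892 = 1 \sqrt{-36} + 500892 = 1 \cdot 6 i + 500892 = 6 i + 500892 = 500892 + 6 i$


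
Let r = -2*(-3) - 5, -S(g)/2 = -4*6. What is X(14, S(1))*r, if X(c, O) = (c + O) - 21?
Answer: 41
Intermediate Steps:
S(g) = 48 (S(g) = -(-8)*6 = -2*(-24) = 48)
r = 1 (r = 6 - 5 = 1)
X(c, O) = -21 + O + c (X(c, O) = (O + c) - 21 = -21 + O + c)
X(14, S(1))*r = (-21 + 48 + 14)*1 = 41*1 = 41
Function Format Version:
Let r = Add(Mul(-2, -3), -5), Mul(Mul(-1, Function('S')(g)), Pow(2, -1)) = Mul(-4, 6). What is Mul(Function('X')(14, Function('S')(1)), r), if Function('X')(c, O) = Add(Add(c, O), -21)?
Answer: 41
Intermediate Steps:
Function('S')(g) = 48 (Function('S')(g) = Mul(-2, Mul(-4, 6)) = Mul(-2, -24) = 48)
r = 1 (r = Add(6, -5) = 1)
Function('X')(c, O) = Add(-21, O, c) (Function('X')(c, O) = Add(Add(O, c), -21) = Add(-21, O, c))
Mul(Function('X')(14, Function('S')(1)), r) = Mul(Add(-21, 48, 14), 1) = Mul(41, 1) = 41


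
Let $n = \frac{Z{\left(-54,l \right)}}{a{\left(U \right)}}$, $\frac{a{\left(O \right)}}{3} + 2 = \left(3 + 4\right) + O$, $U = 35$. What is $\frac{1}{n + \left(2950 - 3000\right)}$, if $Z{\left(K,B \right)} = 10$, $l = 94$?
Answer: $- \frac{12}{599} \approx -0.020033$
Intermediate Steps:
$a{\left(O \right)} = 15 + 3 O$ ($a{\left(O \right)} = -6 + 3 \left(\left(3 + 4\right) + O\right) = -6 + 3 \left(7 + O\right) = -6 + \left(21 + 3 O\right) = 15 + 3 O$)
$n = \frac{1}{12}$ ($n = \frac{10}{15 + 3 \cdot 35} = \frac{10}{15 + 105} = \frac{10}{120} = 10 \cdot \frac{1}{120} = \frac{1}{12} \approx 0.083333$)
$\frac{1}{n + \left(2950 - 3000\right)} = \frac{1}{\frac{1}{12} + \left(2950 - 3000\right)} = \frac{1}{\frac{1}{12} - 50} = \frac{1}{- \frac{599}{12}} = - \frac{12}{599}$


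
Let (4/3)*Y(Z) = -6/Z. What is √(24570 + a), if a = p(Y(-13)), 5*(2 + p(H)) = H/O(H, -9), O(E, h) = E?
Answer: 3*√68245/5 ≈ 156.74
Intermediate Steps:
Y(Z) = -9/(2*Z) (Y(Z) = 3*(-6/Z)/4 = -9/(2*Z))
p(H) = -9/5 (p(H) = -2 + (H/H)/5 = -2 + (⅕)*1 = -2 + ⅕ = -9/5)
a = -9/5 ≈ -1.8000
√(24570 + a) = √(24570 - 9/5) = √(122841/5) = 3*√68245/5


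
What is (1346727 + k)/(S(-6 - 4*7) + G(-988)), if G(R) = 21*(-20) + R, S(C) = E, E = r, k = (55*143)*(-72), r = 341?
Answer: -780447/1067 ≈ -731.44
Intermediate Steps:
k = -566280 (k = 7865*(-72) = -566280)
E = 341
S(C) = 341
G(R) = -420 + R
(1346727 + k)/(S(-6 - 4*7) + G(-988)) = (1346727 - 566280)/(341 + (-420 - 988)) = 780447/(341 - 1408) = 780447/(-1067) = 780447*(-1/1067) = -780447/1067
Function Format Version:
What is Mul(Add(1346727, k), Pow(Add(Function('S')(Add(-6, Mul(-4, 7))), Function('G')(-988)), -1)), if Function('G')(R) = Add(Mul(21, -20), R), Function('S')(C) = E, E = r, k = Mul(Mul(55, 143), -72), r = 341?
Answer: Rational(-780447, 1067) ≈ -731.44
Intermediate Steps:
k = -566280 (k = Mul(7865, -72) = -566280)
E = 341
Function('S')(C) = 341
Function('G')(R) = Add(-420, R)
Mul(Add(1346727, k), Pow(Add(Function('S')(Add(-6, Mul(-4, 7))), Function('G')(-988)), -1)) = Mul(Add(1346727, -566280), Pow(Add(341, Add(-420, -988)), -1)) = Mul(780447, Pow(Add(341, -1408), -1)) = Mul(780447, Pow(-1067, -1)) = Mul(780447, Rational(-1, 1067)) = Rational(-780447, 1067)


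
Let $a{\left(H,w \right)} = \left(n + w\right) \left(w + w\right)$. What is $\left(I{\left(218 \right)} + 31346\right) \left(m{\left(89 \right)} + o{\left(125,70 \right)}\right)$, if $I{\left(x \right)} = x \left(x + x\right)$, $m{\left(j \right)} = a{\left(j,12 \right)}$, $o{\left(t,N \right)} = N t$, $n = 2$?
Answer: $1148415884$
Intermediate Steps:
$a{\left(H,w \right)} = 2 w \left(2 + w\right)$ ($a{\left(H,w \right)} = \left(2 + w\right) \left(w + w\right) = \left(2 + w\right) 2 w = 2 w \left(2 + w\right)$)
$m{\left(j \right)} = 336$ ($m{\left(j \right)} = 2 \cdot 12 \left(2 + 12\right) = 2 \cdot 12 \cdot 14 = 336$)
$I{\left(x \right)} = 2 x^{2}$ ($I{\left(x \right)} = x 2 x = 2 x^{2}$)
$\left(I{\left(218 \right)} + 31346\right) \left(m{\left(89 \right)} + o{\left(125,70 \right)}\right) = \left(2 \cdot 218^{2} + 31346\right) \left(336 + 70 \cdot 125\right) = \left(2 \cdot 47524 + 31346\right) \left(336 + 8750\right) = \left(95048 + 31346\right) 9086 = 126394 \cdot 9086 = 1148415884$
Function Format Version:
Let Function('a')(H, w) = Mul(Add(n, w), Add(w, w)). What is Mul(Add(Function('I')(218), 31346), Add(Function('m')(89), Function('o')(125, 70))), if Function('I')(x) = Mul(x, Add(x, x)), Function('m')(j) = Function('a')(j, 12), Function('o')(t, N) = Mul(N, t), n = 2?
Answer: 1148415884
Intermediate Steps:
Function('a')(H, w) = Mul(2, w, Add(2, w)) (Function('a')(H, w) = Mul(Add(2, w), Add(w, w)) = Mul(Add(2, w), Mul(2, w)) = Mul(2, w, Add(2, w)))
Function('m')(j) = 336 (Function('m')(j) = Mul(2, 12, Add(2, 12)) = Mul(2, 12, 14) = 336)
Function('I')(x) = Mul(2, Pow(x, 2)) (Function('I')(x) = Mul(x, Mul(2, x)) = Mul(2, Pow(x, 2)))
Mul(Add(Function('I')(218), 31346), Add(Function('m')(89), Function('o')(125, 70))) = Mul(Add(Mul(2, Pow(218, 2)), 31346), Add(336, Mul(70, 125))) = Mul(Add(Mul(2, 47524), 31346), Add(336, 8750)) = Mul(Add(95048, 31346), 9086) = Mul(126394, 9086) = 1148415884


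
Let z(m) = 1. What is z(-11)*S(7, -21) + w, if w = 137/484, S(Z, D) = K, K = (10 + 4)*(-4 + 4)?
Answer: 137/484 ≈ 0.28306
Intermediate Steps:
K = 0 (K = 14*0 = 0)
S(Z, D) = 0
w = 137/484 (w = 137*(1/484) = 137/484 ≈ 0.28306)
z(-11)*S(7, -21) + w = 1*0 + 137/484 = 0 + 137/484 = 137/484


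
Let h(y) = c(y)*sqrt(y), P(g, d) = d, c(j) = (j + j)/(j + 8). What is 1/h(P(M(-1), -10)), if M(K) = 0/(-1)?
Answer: -I*sqrt(10)/100 ≈ -0.031623*I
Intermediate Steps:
c(j) = 2*j/(8 + j) (c(j) = (2*j)/(8 + j) = 2*j/(8 + j))
M(K) = 0 (M(K) = 0*(-1) = 0)
h(y) = 2*y**(3/2)/(8 + y) (h(y) = (2*y/(8 + y))*sqrt(y) = 2*y**(3/2)/(8 + y))
1/h(P(M(-1), -10)) = 1/(2*(-10)**(3/2)/(8 - 10)) = 1/(2*(-10*I*sqrt(10))/(-2)) = 1/(2*(-10*I*sqrt(10))*(-1/2)) = 1/(10*I*sqrt(10)) = -I*sqrt(10)/100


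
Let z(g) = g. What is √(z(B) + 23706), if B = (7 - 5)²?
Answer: √23710 ≈ 153.98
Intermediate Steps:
B = 4 (B = 2² = 4)
√(z(B) + 23706) = √(4 + 23706) = √23710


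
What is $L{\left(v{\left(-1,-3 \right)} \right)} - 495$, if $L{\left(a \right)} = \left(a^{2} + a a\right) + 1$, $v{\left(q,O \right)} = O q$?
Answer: $-476$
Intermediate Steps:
$L{\left(a \right)} = 1 + 2 a^{2}$ ($L{\left(a \right)} = \left(a^{2} + a^{2}\right) + 1 = 2 a^{2} + 1 = 1 + 2 a^{2}$)
$L{\left(v{\left(-1,-3 \right)} \right)} - 495 = \left(1 + 2 \left(\left(-3\right) \left(-1\right)\right)^{2}\right) - 495 = \left(1 + 2 \cdot 3^{2}\right) - 495 = \left(1 + 2 \cdot 9\right) - 495 = \left(1 + 18\right) - 495 = 19 - 495 = -476$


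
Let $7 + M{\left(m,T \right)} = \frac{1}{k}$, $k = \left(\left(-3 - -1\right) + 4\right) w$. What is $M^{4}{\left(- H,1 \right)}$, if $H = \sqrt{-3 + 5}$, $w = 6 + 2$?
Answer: $\frac{151807041}{65536} \approx 2316.4$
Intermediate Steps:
$w = 8$
$H = \sqrt{2} \approx 1.4142$
$k = 16$ ($k = \left(\left(-3 - -1\right) + 4\right) 8 = \left(\left(-3 + 1\right) + 4\right) 8 = \left(-2 + 4\right) 8 = 2 \cdot 8 = 16$)
$M{\left(m,T \right)} = - \frac{111}{16}$ ($M{\left(m,T \right)} = -7 + \frac{1}{16} = - \frac{111}{16}$)
$M^{4}{\left(- H,1 \right)} = \left(- \frac{111}{16}\right)^{4} = \frac{151807041}{65536}$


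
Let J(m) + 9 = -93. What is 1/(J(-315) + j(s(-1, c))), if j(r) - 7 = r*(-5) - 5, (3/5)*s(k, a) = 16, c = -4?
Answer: -3/700 ≈ -0.0042857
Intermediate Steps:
s(k, a) = 80/3 (s(k, a) = (5/3)*16 = 80/3)
J(m) = -102 (J(m) = -9 - 93 = -102)
j(r) = 2 - 5*r (j(r) = 7 + (r*(-5) - 5) = 7 + (-5*r - 5) = 7 + (-5 - 5*r) = 2 - 5*r)
1/(J(-315) + j(s(-1, c))) = 1/(-102 + (2 - 5*80/3)) = 1/(-102 + (2 - 400/3)) = 1/(-102 - 394/3) = 1/(-700/3) = -3/700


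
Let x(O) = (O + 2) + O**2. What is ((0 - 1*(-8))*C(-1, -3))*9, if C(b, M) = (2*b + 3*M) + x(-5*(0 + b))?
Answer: 1512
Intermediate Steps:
x(O) = 2 + O + O**2 (x(O) = (2 + O) + O**2 = 2 + O + O**2)
C(b, M) = 2 - 3*b + 3*M + 25*b**2 (C(b, M) = (2*b + 3*M) + (2 - 5*(0 + b) + (-5*(0 + b))**2) = (2*b + 3*M) + (2 - 5*b + (-5*b)**2) = (2*b + 3*M) + (2 - 5*b + 25*b**2) = 2 - 3*b + 3*M + 25*b**2)
((0 - 1*(-8))*C(-1, -3))*9 = ((0 - 1*(-8))*(2 - 3*(-1) + 3*(-3) + 25*(-1)**2))*9 = ((0 + 8)*(2 + 3 - 9 + 25*1))*9 = (8*(2 + 3 - 9 + 25))*9 = (8*21)*9 = 168*9 = 1512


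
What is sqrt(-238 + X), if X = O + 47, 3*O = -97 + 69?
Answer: I*sqrt(1803)/3 ≈ 14.154*I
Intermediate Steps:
O = -28/3 (O = (-97 + 69)/3 = (1/3)*(-28) = -28/3 ≈ -9.3333)
X = 113/3 (X = -28/3 + 47 = 113/3 ≈ 37.667)
sqrt(-238 + X) = sqrt(-238 + 113/3) = sqrt(-601/3) = I*sqrt(1803)/3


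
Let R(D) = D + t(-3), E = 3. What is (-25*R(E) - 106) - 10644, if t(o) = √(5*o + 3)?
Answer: -10825 - 50*I*√3 ≈ -10825.0 - 86.603*I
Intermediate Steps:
t(o) = √(3 + 5*o)
R(D) = D + 2*I*√3 (R(D) = D + √(3 + 5*(-3)) = D + √(3 - 15) = D + √(-12) = D + 2*I*√3)
(-25*R(E) - 106) - 10644 = (-25*(3 + 2*I*√3) - 106) - 10644 = ((-75 - 50*I*√3) - 106) - 10644 = (-181 - 50*I*√3) - 10644 = -10825 - 50*I*√3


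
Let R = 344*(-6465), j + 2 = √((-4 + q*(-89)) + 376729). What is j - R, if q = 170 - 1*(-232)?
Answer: 2223958 + 3*√37883 ≈ 2.2245e+6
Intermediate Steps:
q = 402 (q = 170 + 232 = 402)
j = -2 + 3*√37883 (j = -2 + √((-4 + 402*(-89)) + 376729) = -2 + √((-4 - 35778) + 376729) = -2 + √(-35782 + 376729) = -2 + √340947 = -2 + 3*√37883 ≈ 581.91)
R = -2223960
j - R = (-2 + 3*√37883) - 1*(-2223960) = (-2 + 3*√37883) + 2223960 = 2223958 + 3*√37883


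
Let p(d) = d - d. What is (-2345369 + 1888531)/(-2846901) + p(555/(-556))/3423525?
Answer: 456838/2846901 ≈ 0.16047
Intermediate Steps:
p(d) = 0
(-2345369 + 1888531)/(-2846901) + p(555/(-556))/3423525 = (-2345369 + 1888531)/(-2846901) + 0/3423525 = -456838*(-1/2846901) + 0*(1/3423525) = 456838/2846901 + 0 = 456838/2846901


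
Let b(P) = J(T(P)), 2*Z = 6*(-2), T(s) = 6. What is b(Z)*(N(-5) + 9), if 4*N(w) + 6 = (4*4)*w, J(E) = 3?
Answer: -75/2 ≈ -37.500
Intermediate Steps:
Z = -6 (Z = (6*(-2))/2 = (½)*(-12) = -6)
b(P) = 3
N(w) = -3/2 + 4*w (N(w) = -3/2 + ((4*4)*w)/4 = -3/2 + (16*w)/4 = -3/2 + 4*w)
b(Z)*(N(-5) + 9) = 3*((-3/2 + 4*(-5)) + 9) = 3*((-3/2 - 20) + 9) = 3*(-43/2 + 9) = 3*(-25/2) = -75/2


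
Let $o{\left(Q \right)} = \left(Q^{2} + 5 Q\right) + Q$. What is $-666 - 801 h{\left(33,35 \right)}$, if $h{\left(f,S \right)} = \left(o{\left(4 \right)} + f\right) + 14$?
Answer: $-70353$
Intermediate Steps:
$o{\left(Q \right)} = Q^{2} + 6 Q$
$h{\left(f,S \right)} = 54 + f$ ($h{\left(f,S \right)} = \left(4 \left(6 + 4\right) + f\right) + 14 = \left(4 \cdot 10 + f\right) + 14 = \left(40 + f\right) + 14 = 54 + f$)
$-666 - 801 h{\left(33,35 \right)} = -666 - 801 \left(54 + 33\right) = -666 - 69687 = -70353$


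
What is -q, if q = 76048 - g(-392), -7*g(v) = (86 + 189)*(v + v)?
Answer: -45248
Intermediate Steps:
g(v) = -550*v/7 (g(v) = -(86 + 189)*(v + v)/7 = -275*2*v/7 = -550*v/7)
q = 45248 (q = 76048 - (-550)*(-392)/7 = 76048 - 1*30800 = 76048 - 30800 = 45248)
-q = -1*45248 = -45248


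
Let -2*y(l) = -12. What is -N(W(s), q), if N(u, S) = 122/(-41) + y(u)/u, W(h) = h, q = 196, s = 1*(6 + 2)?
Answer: 365/164 ≈ 2.2256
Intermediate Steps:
y(l) = 6 (y(l) = -1/2*(-12) = 6)
s = 8 (s = 1*8 = 8)
N(u, S) = -122/41 + 6/u (N(u, S) = 122/(-41) + 6/u = 122*(-1/41) + 6/u = -122/41 + 6/u)
-N(W(s), q) = -(-122/41 + 6/8) = -(-122/41 + 6*(1/8)) = -(-122/41 + 3/4) = -1*(-365/164) = 365/164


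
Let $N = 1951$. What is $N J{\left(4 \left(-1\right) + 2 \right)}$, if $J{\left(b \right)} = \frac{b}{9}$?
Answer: $- \frac{3902}{9} \approx -433.56$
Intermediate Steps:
$J{\left(b \right)} = \frac{b}{9}$ ($J{\left(b \right)} = b \frac{1}{9} = \frac{b}{9}$)
$N J{\left(4 \left(-1\right) + 2 \right)} = 1951 \frac{4 \left(-1\right) + 2}{9} = 1951 \frac{-4 + 2}{9} = 1951 \cdot \frac{1}{9} \left(-2\right) = 1951 \left(- \frac{2}{9}\right) = - \frac{3902}{9}$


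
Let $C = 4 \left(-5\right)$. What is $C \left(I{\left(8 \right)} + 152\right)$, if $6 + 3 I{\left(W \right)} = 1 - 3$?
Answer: $- \frac{8960}{3} \approx -2986.7$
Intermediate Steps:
$I{\left(W \right)} = - \frac{8}{3}$ ($I{\left(W \right)} = -2 + \frac{1 - 3}{3} = -2 + \frac{1}{3} \left(-2\right) = -2 - \frac{2}{3} = - \frac{8}{3}$)
$C = -20$
$C \left(I{\left(8 \right)} + 152\right) = - 20 \left(- \frac{8}{3} + 152\right) = \left(-20\right) \frac{448}{3} = - \frac{8960}{3}$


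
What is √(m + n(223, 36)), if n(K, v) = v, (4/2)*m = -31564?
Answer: I*√15746 ≈ 125.48*I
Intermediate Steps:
m = -15782 (m = (½)*(-31564) = -15782)
√(m + n(223, 36)) = √(-15782 + 36) = √(-15746) = I*√15746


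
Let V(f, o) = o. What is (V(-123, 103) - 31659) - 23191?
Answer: -54747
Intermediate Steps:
(V(-123, 103) - 31659) - 23191 = (103 - 31659) - 23191 = -31556 - 23191 = -54747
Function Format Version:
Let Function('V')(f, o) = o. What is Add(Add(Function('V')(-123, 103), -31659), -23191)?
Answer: -54747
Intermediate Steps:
Add(Add(Function('V')(-123, 103), -31659), -23191) = Add(Add(103, -31659), -23191) = Add(-31556, -23191) = -54747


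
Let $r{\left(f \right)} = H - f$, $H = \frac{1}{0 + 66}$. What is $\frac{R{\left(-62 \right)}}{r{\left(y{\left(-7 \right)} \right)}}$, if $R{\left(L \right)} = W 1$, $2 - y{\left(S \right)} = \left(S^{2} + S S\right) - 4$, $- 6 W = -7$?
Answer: $\frac{77}{6073} \approx 0.012679$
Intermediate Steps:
$W = \frac{7}{6}$ ($W = \left(- \frac{1}{6}\right) \left(-7\right) = \frac{7}{6} \approx 1.1667$)
$y{\left(S \right)} = 6 - 2 S^{2}$ ($y{\left(S \right)} = 2 - \left(\left(S^{2} + S S\right) - 4\right) = 2 - \left(\left(S^{2} + S^{2}\right) - 4\right) = 2 - \left(2 S^{2} - 4\right) = 2 - \left(-4 + 2 S^{2}\right) = 6 - 2 S^{2}$)
$H = \frac{1}{66} \approx 0.015152$
$R{\left(L \right)} = \frac{7}{6}$ ($R{\left(L \right)} = \frac{7}{6} \cdot 1 = \frac{7}{6}$)
$r{\left(f \right)} = \frac{1}{66} - f$
$\frac{R{\left(-62 \right)}}{r{\left(y{\left(-7 \right)} \right)}} = \frac{7}{6 \left(\frac{1}{66} - \left(6 - 2 \left(-7\right)^{2}\right)\right)} = \frac{7}{6 \left(\frac{1}{66} - \left(6 - 98\right)\right)} = \frac{7}{6 \left(\frac{1}{66} - -92\right)} = \frac{7}{6 \left(\frac{1}{66} + 92\right)} = \frac{7}{6 \cdot \frac{6073}{66}} = \frac{7}{6} \cdot \frac{66}{6073} = \frac{77}{6073}$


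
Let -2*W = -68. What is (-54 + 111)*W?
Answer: 1938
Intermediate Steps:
W = 34 (W = -½*(-68) = 34)
(-54 + 111)*W = (-54 + 111)*34 = 57*34 = 1938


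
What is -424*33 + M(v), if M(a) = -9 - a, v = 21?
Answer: -14022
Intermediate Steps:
-424*33 + M(v) = -424*33 + (-9 - 1*21) = -13992 + (-9 - 21) = -13992 - 30 = -14022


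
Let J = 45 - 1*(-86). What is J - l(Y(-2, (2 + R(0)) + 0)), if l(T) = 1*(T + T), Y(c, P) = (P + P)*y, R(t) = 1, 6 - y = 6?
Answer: 131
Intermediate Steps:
y = 0 (y = 6 - 1*6 = 6 - 6 = 0)
Y(c, P) = 0 (Y(c, P) = (P + P)*0 = (2*P)*0 = 0)
l(T) = 2*T (l(T) = 1*(2*T) = 2*T)
J = 131 (J = 45 + 86 = 131)
J - l(Y(-2, (2 + R(0)) + 0)) = 131 - 2*0 = 131 - 1*0 = 131 + 0 = 131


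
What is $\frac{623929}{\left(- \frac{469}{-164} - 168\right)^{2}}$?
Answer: $\frac{16781194384}{733488889} \approx 22.879$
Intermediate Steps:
$\frac{623929}{\left(- \frac{469}{-164} - 168\right)^{2}} = \frac{623929}{\left(\left(-469\right) \left(- \frac{1}{164}\right) - 168\right)^{2}} = \frac{623929}{\left(\frac{469}{164} - 168\right)^{2}} = \frac{623929}{\left(- \frac{27083}{164}\right)^{2}} = \frac{623929}{\frac{733488889}{26896}} = 623929 \cdot \frac{26896}{733488889} = \frac{16781194384}{733488889}$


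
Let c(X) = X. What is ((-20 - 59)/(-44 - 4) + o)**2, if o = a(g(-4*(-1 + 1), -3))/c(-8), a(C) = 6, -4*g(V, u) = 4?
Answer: 1849/2304 ≈ 0.80252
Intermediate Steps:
g(V, u) = -1 (g(V, u) = -1/4*4 = -1)
o = -3/4 (o = 6/(-8) = 6*(-1/8) = -3/4 ≈ -0.75000)
((-20 - 59)/(-44 - 4) + o)**2 = ((-20 - 59)/(-44 - 4) - 3/4)**2 = (-79/(-48) - 3/4)**2 = (-79*(-1/48) - 3/4)**2 = (79/48 - 3/4)**2 = (43/48)**2 = 1849/2304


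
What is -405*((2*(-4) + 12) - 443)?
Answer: 177795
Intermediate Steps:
-405*((2*(-4) + 12) - 443) = -405*((-8 + 12) - 443) = -405*(4 - 443) = -405*(-439) = 177795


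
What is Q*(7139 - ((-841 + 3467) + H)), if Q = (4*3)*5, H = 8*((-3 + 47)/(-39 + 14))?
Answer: 1358124/5 ≈ 2.7163e+5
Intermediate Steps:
H = -352/25 (H = 8*(44/(-25)) = 8*(44*(-1/25)) = 8*(-44/25) = -352/25 ≈ -14.080)
Q = 60 (Q = 12*5 = 60)
Q*(7139 - ((-841 + 3467) + H)) = 60*(7139 - ((-841 + 3467) - 352/25)) = 60*(7139 - (2626 - 352/25)) = 60*(7139 - 1*65298/25) = 60*(7139 - 65298/25) = 60*(113177/25) = 1358124/5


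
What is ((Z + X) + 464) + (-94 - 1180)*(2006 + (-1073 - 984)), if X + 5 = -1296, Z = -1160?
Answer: 62977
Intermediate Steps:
X = -1301 (X = -5 - 1296 = -1301)
((Z + X) + 464) + (-94 - 1180)*(2006 + (-1073 - 984)) = ((-1160 - 1301) + 464) + (-94 - 1180)*(2006 + (-1073 - 984)) = (-2461 + 464) - 1274*(2006 - 2057) = -1997 - 1274*(-51) = -1997 + 64974 = 62977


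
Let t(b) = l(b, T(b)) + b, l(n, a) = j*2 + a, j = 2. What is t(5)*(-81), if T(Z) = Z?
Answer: -1134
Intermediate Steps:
l(n, a) = 4 + a (l(n, a) = 2*2 + a = 4 + a)
t(b) = 4 + 2*b (t(b) = (4 + b) + b = 4 + 2*b)
t(5)*(-81) = (4 + 2*5)*(-81) = (4 + 10)*(-81) = 14*(-81) = -1134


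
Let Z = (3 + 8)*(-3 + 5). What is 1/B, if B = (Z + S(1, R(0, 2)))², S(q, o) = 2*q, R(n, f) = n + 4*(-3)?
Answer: 1/576 ≈ 0.0017361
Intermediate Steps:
R(n, f) = -12 + n (R(n, f) = n - 12 = -12 + n)
Z = 22 (Z = 11*2 = 22)
B = 576 (B = (22 + 2*1)² = (22 + 2)² = 24² = 576)
1/B = 1/576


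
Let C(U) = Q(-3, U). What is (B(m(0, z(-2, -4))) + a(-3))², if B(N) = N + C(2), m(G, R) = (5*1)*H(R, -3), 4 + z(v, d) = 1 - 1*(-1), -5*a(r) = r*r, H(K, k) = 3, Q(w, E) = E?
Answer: 5776/25 ≈ 231.04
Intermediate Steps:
a(r) = -r²/5 (a(r) = -r*r/5 = -r²/5)
C(U) = U
z(v, d) = -2 (z(v, d) = -4 + (1 - 1*(-1)) = -4 + (1 + 1) = -4 + 2 = -2)
m(G, R) = 15 (m(G, R) = (5*1)*3 = 5*3 = 15)
B(N) = 2 + N (B(N) = N + 2 = 2 + N)
(B(m(0, z(-2, -4))) + a(-3))² = ((2 + 15) - ⅕*(-3)²)² = (17 - ⅕*9)² = (17 - 9/5)² = (76/5)² = 5776/25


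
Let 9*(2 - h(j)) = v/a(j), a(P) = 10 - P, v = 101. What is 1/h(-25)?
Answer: 315/529 ≈ 0.59546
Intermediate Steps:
h(j) = 2 - 101/(9*(10 - j))
1/h(-25) = 1/((-79 + 18*(-25))/(9*(-10 - 25))) = 1/((⅑)*(-79 - 450)/(-35)) = 1/((⅑)*(-1/35)*(-529)) = 1/(529/315) = 315/529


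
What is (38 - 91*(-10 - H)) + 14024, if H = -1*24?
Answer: 12788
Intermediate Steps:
H = -24
(38 - 91*(-10 - H)) + 14024 = (38 - 91*(-10 - 1*(-24))) + 14024 = (38 - 91*(-10 + 24)) + 14024 = (38 - 91*14) + 14024 = (38 - 1274) + 14024 = -1236 + 14024 = 12788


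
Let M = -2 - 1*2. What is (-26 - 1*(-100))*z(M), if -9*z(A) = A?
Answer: 296/9 ≈ 32.889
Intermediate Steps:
M = -4 (M = -2 - 2 = -4)
z(A) = -A/9
(-26 - 1*(-100))*z(M) = (-26 - 1*(-100))*(-1/9*(-4)) = (-26 + 100)*(4/9) = 74*(4/9) = 296/9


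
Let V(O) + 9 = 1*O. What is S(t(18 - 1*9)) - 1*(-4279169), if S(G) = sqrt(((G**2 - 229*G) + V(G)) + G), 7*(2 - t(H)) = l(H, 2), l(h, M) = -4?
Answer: 4279169 + 3*I*sqrt(3191)/7 ≈ 4.2792e+6 + 24.21*I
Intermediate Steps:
t(H) = 18/7 (t(H) = 2 - 1/7*(-4) = 2 + 4/7 = 18/7)
V(O) = -9 + O (V(O) = -9 + 1*O = -9 + O)
S(G) = sqrt(-9 + G**2 - 227*G) (S(G) = sqrt(((G**2 - 229*G) + (-9 + G)) + G) = sqrt((-9 + G**2 - 228*G) + G) = sqrt(-9 + G**2 - 227*G))
S(t(18 - 1*9)) - 1*(-4279169) = sqrt(-9 + (18/7)**2 - 227*18/7) - 1*(-4279169) = sqrt(-9 + 324/49 - 4086/7) + 4279169 = sqrt(-28719/49) + 4279169 = 3*I*sqrt(3191)/7 + 4279169 = 4279169 + 3*I*sqrt(3191)/7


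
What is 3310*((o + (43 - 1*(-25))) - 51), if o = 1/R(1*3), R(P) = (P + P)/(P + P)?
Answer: 59580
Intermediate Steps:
R(P) = 1 (R(P) = (2*P)/((2*P)) = (2*P)*(1/(2*P)) = 1)
o = 1 (o = 1/1 = 1)
3310*((o + (43 - 1*(-25))) - 51) = 3310*((1 + (43 - 1*(-25))) - 51) = 3310*((1 + (43 + 25)) - 51) = 3310*((1 + 68) - 51) = 3310*(69 - 51) = 3310*18 = 59580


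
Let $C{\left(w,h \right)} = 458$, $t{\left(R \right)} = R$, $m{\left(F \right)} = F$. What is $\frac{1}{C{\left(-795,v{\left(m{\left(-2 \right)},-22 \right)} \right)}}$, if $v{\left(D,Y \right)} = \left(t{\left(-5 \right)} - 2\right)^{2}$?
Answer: $\frac{1}{458} \approx 0.0021834$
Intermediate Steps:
$v{\left(D,Y \right)} = 49$ ($v{\left(D,Y \right)} = \left(-5 - 2\right)^{2} = \left(-7\right)^{2} = 49$)
$\frac{1}{C{\left(-795,v{\left(m{\left(-2 \right)},-22 \right)} \right)}} = \frac{1}{458}$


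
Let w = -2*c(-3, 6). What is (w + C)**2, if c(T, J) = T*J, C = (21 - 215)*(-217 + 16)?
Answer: 1523340900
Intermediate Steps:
C = 38994 (C = -194*(-201) = 38994)
c(T, J) = J*T
w = 36 (w = -12*(-3) = -2*(-18) = 36)
(w + C)**2 = (36 + 38994)**2 = 39030**2 = 1523340900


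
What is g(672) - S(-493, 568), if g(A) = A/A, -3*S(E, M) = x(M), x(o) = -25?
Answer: -22/3 ≈ -7.3333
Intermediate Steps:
S(E, M) = 25/3 (S(E, M) = -⅓*(-25) = 25/3)
g(A) = 1
g(672) - S(-493, 568) = 1 - 1*25/3 = 1 - 25/3 = -22/3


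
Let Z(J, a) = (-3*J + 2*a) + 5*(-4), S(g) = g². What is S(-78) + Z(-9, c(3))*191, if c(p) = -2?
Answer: 6657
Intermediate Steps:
Z(J, a) = -20 - 3*J + 2*a (Z(J, a) = (-3*J + 2*a) - 20 = -20 - 3*J + 2*a)
S(-78) + Z(-9, c(3))*191 = (-78)² + (-20 - 3*(-9) + 2*(-2))*191 = 6084 + (-20 + 27 - 4)*191 = 6084 + 3*191 = 6084 + 573 = 6657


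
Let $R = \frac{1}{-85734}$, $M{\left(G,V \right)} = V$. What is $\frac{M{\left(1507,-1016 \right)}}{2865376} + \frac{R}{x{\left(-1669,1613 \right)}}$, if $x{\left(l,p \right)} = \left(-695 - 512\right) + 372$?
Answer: $- \frac{4545651929}{12820388868540} \approx -0.00035456$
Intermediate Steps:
$R = - \frac{1}{85734} \approx -1.1664 \cdot 10^{-5}$
$x{\left(l,p \right)} = -835$ ($x{\left(l,p \right)} = -1207 + 372 = -835$)
$\frac{M{\left(1507,-1016 \right)}}{2865376} + \frac{R}{x{\left(-1669,1613 \right)}} = - \frac{1016}{2865376} - \frac{1}{85734 \left(-835\right)} = \left(-1016\right) \frac{1}{2865376} - - \frac{1}{71587890} = - \frac{127}{358172} + \frac{1}{71587890} = - \frac{4545651929}{12820388868540}$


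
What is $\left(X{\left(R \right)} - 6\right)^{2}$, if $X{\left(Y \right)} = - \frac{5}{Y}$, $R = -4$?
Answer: $\frac{361}{16} \approx 22.563$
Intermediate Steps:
$\left(X{\left(R \right)} - 6\right)^{2} = \left(- \frac{5}{-4} - 6\right)^{2} = \left(\left(-5\right) \left(- \frac{1}{4}\right) - 6\right)^{2} = \left(\frac{5}{4} - 6\right)^{2} = \left(- \frac{19}{4}\right)^{2} = \frac{361}{16}$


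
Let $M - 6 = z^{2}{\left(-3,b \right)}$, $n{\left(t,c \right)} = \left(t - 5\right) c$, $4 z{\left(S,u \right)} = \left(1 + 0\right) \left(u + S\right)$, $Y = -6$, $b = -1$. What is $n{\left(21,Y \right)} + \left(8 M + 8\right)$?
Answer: $-32$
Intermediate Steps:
$z{\left(S,u \right)} = \frac{S}{4} + \frac{u}{4}$ ($z{\left(S,u \right)} = \frac{\left(1 + 0\right) \left(u + S\right)}{4} = \frac{1 \left(S + u\right)}{4} = \frac{S + u}{4} = \frac{S}{4} + \frac{u}{4}$)
$n{\left(t,c \right)} = c \left(-5 + t\right)$ ($n{\left(t,c \right)} = \left(-5 + t\right) c = c \left(-5 + t\right)$)
$M = 7$ ($M = 6 + \left(\frac{1}{4} \left(-3\right) + \frac{1}{4} \left(-1\right)\right)^{2} = 6 + \left(- \frac{3}{4} - \frac{1}{4}\right)^{2} = 6 + \left(-1\right)^{2} = 6 + 1 = 7$)
$n{\left(21,Y \right)} + \left(8 M + 8\right) = - 6 \left(-5 + 21\right) + \left(8 \cdot 7 + 8\right) = \left(-6\right) 16 + \left(56 + 8\right) = -96 + 64 = -32$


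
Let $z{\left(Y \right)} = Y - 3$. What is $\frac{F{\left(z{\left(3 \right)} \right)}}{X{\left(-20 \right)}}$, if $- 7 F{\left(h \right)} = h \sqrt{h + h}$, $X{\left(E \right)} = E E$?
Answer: $0$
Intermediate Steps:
$z{\left(Y \right)} = -3 + Y$ ($z{\left(Y \right)} = Y - 3 = -3 + Y$)
$X{\left(E \right)} = E^{2}$
$F{\left(h \right)} = - \frac{\sqrt{2} h^{\frac{3}{2}}}{7}$ ($F{\left(h \right)} = - \frac{h \sqrt{h + h}}{7} = - \frac{h \sqrt{2 h}}{7} = - \frac{h \sqrt{2} \sqrt{h}}{7} = - \frac{\sqrt{2} h^{\frac{3}{2}}}{7}$)
$\frac{F{\left(z{\left(3 \right)} \right)}}{X{\left(-20 \right)}} = \frac{\left(- \frac{1}{7}\right) \sqrt{2} \left(-3 + 3\right)^{\frac{3}{2}}}{\left(-20\right)^{2}} = \frac{\left(- \frac{1}{7}\right) \sqrt{2} \cdot 0^{\frac{3}{2}}}{400} = \left(- \frac{1}{7}\right) \sqrt{2} \cdot 0 \cdot \frac{1}{400} = 0 \cdot \frac{1}{400} = 0$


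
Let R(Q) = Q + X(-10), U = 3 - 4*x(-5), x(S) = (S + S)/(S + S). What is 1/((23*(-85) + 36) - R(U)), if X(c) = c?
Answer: -1/1908 ≈ -0.00052411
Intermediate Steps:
x(S) = 1 (x(S) = (2*S)/((2*S)) = (2*S)*(1/(2*S)) = 1)
U = -1 (U = 3 - 4*1 = 3 - 4 = -1)
R(Q) = -10 + Q (R(Q) = Q - 10 = -10 + Q)
1/((23*(-85) + 36) - R(U)) = 1/((23*(-85) + 36) - (-10 - 1)) = 1/((-1955 + 36) - 1*(-11)) = 1/(-1919 + 11) = 1/(-1908) = -1/1908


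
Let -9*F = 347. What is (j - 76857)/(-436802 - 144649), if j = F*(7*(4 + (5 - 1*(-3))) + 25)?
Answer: 729536/5233059 ≈ 0.13941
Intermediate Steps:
F = -347/9 (F = -⅑*347 = -347/9 ≈ -38.556)
j = -37823/9 (j = -347*(7*(4 + (5 - 1*(-3))) + 25)/9 = -347*(7*(4 + (5 + 3)) + 25)/9 = -347*(7*(4 + 8) + 25)/9 = -347*(7*12 + 25)/9 = -347*(84 + 25)/9 = -347/9*109 = -37823/9 ≈ -4202.6)
(j - 76857)/(-436802 - 144649) = (-37823/9 - 76857)/(-436802 - 144649) = -729536/9/(-581451) = -729536/9*(-1/581451) = 729536/5233059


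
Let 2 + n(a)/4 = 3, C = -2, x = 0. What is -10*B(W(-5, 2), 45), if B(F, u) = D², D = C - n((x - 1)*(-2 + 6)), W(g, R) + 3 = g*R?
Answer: -360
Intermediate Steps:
W(g, R) = -3 + R*g (W(g, R) = -3 + g*R = -3 + R*g)
n(a) = 4 (n(a) = -8 + 4*3 = -8 + 12 = 4)
D = -6 (D = -2 - 1*4 = -2 - 4 = -6)
B(F, u) = 36 (B(F, u) = (-6)² = 36)
-10*B(W(-5, 2), 45) = -10*36 = -360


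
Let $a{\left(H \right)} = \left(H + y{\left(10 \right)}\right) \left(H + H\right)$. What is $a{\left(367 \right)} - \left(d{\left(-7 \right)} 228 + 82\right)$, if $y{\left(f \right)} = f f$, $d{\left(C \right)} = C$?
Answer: $344292$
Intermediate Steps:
$y{\left(f \right)} = f^{2}$
$a{\left(H \right)} = 2 H \left(100 + H\right)$ ($a{\left(H \right)} = \left(H + 10^{2}\right) \left(H + H\right) = \left(H + 100\right) 2 H = \left(100 + H\right) 2 H = 2 H \left(100 + H\right)$)
$a{\left(367 \right)} - \left(d{\left(-7 \right)} 228 + 82\right) = 2 \cdot 367 \left(100 + 367\right) - \left(\left(-7\right) 228 + 82\right) = 2 \cdot 367 \cdot 467 - \left(-1596 + 82\right) = 342778 - -1514 = 342778 + 1514 = 344292$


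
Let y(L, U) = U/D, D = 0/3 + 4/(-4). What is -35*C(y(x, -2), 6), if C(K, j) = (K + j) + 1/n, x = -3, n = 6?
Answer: -1715/6 ≈ -285.83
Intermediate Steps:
D = -1 (D = 0*(⅓) + 4*(-¼) = 0 - 1 = -1)
y(L, U) = -U (y(L, U) = U/(-1) = U*(-1) = -U)
C(K, j) = ⅙ + K + j (C(K, j) = (K + j) + 1/6 = (K + j) + ⅙ = ⅙ + K + j)
-35*C(y(x, -2), 6) = -35*(⅙ - 1*(-2) + 6) = -35*(⅙ + 2 + 6) = -35*49/6 = -1715/6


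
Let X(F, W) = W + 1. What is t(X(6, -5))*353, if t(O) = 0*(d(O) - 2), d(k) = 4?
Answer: 0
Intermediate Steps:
X(F, W) = 1 + W
t(O) = 0 (t(O) = 0*(4 - 2) = 0*2 = 0)
t(X(6, -5))*353 = 0*353 = 0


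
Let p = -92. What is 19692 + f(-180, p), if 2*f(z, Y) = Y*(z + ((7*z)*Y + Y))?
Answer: -5300116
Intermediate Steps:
f(z, Y) = Y*(Y + z + 7*Y*z)/2 (f(z, Y) = (Y*(z + ((7*z)*Y + Y)))/2 = (Y*(z + (7*Y*z + Y)))/2 = (Y*(z + (Y + 7*Y*z)))/2 = (Y*(Y + z + 7*Y*z))/2 = Y*(Y + z + 7*Y*z)/2)
19692 + f(-180, p) = 19692 + (½)*(-92)*(-92 - 180 + 7*(-92)*(-180)) = 19692 + (½)*(-92)*(-92 - 180 + 115920) = 19692 + (½)*(-92)*115648 = 19692 - 5319808 = -5300116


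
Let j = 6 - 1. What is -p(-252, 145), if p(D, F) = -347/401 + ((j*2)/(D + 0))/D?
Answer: 11015939/12732552 ≈ 0.86518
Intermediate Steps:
j = 5
p(D, F) = -347/401 + 10/D² (p(D, F) = -347/401 + ((5*2)/(D + 0))/D = -347*1/401 + (10/D)/D = -347/401 + 10/D²)
-p(-252, 145) = -(-347/401 + 10/(-252)²) = -(-347/401 + 10*(1/63504)) = -(-347/401 + 5/31752) = -1*(-11015939/12732552) = 11015939/12732552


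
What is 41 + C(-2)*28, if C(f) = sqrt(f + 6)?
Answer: 97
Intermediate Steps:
C(f) = sqrt(6 + f)
41 + C(-2)*28 = 41 + sqrt(6 - 2)*28 = 41 + sqrt(4)*28 = 41 + 2*28 = 41 + 56 = 97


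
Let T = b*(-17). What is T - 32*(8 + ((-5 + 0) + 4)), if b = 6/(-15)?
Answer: -1086/5 ≈ -217.20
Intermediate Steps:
b = -⅖ (b = 6*(-1/15) = -⅖ ≈ -0.40000)
T = 34/5 (T = -⅖*(-17) = 34/5 ≈ 6.8000)
T - 32*(8 + ((-5 + 0) + 4)) = 34/5 - 32*(8 + ((-5 + 0) + 4)) = 34/5 - 32*(8 + (-5 + 4)) = 34/5 - 32*(8 - 1) = 34/5 - 32*7 = 34/5 - 224 = -1086/5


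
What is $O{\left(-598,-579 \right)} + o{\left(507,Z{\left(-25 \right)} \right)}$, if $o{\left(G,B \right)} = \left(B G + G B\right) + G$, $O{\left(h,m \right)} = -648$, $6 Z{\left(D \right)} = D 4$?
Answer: $-17041$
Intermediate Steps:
$Z{\left(D \right)} = \frac{2 D}{3}$ ($Z{\left(D \right)} = \frac{D 4}{6} = \frac{4 D}{6} = \frac{2 D}{3}$)
$o{\left(G,B \right)} = G + 2 B G$ ($o{\left(G,B \right)} = \left(B G + B G\right) + G = 2 B G + G = G + 2 B G$)
$O{\left(-598,-579 \right)} + o{\left(507,Z{\left(-25 \right)} \right)} = -648 + 507 \left(1 + 2 \cdot \frac{2}{3} \left(-25\right)\right) = -648 + 507 \left(1 + 2 \left(- \frac{50}{3}\right)\right) = -648 + 507 \left(1 - \frac{100}{3}\right) = -648 + 507 \left(- \frac{97}{3}\right) = -648 - 16393 = -17041$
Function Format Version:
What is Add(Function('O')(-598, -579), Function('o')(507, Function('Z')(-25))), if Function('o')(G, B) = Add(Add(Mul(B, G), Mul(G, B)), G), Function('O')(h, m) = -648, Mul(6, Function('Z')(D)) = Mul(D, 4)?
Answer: -17041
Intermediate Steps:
Function('Z')(D) = Mul(Rational(2, 3), D) (Function('Z')(D) = Mul(Rational(1, 6), Mul(D, 4)) = Mul(Rational(1, 6), Mul(4, D)) = Mul(Rational(2, 3), D))
Function('o')(G, B) = Add(G, Mul(2, B, G)) (Function('o')(G, B) = Add(Add(Mul(B, G), Mul(B, G)), G) = Add(Mul(2, B, G), G) = Add(G, Mul(2, B, G)))
Add(Function('O')(-598, -579), Function('o')(507, Function('Z')(-25))) = Add(-648, Mul(507, Add(1, Mul(2, Mul(Rational(2, 3), -25))))) = Add(-648, Mul(507, Add(1, Mul(2, Rational(-50, 3))))) = Add(-648, Mul(507, Add(1, Rational(-100, 3)))) = Add(-648, Mul(507, Rational(-97, 3))) = Add(-648, -16393) = -17041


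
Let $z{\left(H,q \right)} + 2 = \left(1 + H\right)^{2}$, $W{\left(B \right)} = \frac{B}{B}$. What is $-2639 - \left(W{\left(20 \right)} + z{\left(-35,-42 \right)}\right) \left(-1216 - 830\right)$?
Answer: $2360491$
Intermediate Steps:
$W{\left(B \right)} = 1$
$z{\left(H,q \right)} = -2 + \left(1 + H\right)^{2}$
$-2639 - \left(W{\left(20 \right)} + z{\left(-35,-42 \right)}\right) \left(-1216 - 830\right) = -2639 - \left(1 - \left(2 - \left(1 - 35\right)^{2}\right)\right) \left(-1216 - 830\right) = -2639 - \left(1 - \left(2 - \left(-34\right)^{2}\right)\right) \left(-2046\right) = -2639 - \left(1 + \left(-2 + 1156\right)\right) \left(-2046\right) = -2639 - \left(1 + 1154\right) \left(-2046\right) = -2639 - 1155 \left(-2046\right) = -2639 - -2363130 = -2639 + 2363130 = 2360491$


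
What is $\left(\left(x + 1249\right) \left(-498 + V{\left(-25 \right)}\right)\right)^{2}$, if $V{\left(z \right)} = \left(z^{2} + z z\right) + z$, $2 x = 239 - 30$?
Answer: $\frac{3872980704121}{4} \approx 9.6824 \cdot 10^{11}$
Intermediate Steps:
$x = \frac{209}{2}$ ($x = \frac{239 - 30}{2} = \frac{1}{2} \cdot 209 = \frac{209}{2} \approx 104.5$)
$V{\left(z \right)} = z + 2 z^{2}$ ($V{\left(z \right)} = \left(z^{2} + z^{2}\right) + z = 2 z^{2} + z = z + 2 z^{2}$)
$\left(\left(x + 1249\right) \left(-498 + V{\left(-25 \right)}\right)\right)^{2} = \left(\left(\frac{209}{2} + 1249\right) \left(-498 - 25 \left(1 + 2 \left(-25\right)\right)\right)\right)^{2} = \left(\frac{2707 \left(-498 - 25 \left(1 - 50\right)\right)}{2}\right)^{2} = \left(\frac{2707 \left(-498 - -1225\right)}{2}\right)^{2} = \left(\frac{2707 \left(-498 + 1225\right)}{2}\right)^{2} = \left(\frac{2707}{2} \cdot 727\right)^{2} = \left(\frac{1967989}{2}\right)^{2} = \frac{3872980704121}{4}$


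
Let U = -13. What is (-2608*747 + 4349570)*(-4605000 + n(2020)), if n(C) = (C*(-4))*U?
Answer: -10806176944240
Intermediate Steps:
n(C) = 52*C (n(C) = (C*(-4))*(-13) = -4*C*(-13) = 52*C)
(-2608*747 + 4349570)*(-4605000 + n(2020)) = (-2608*747 + 4349570)*(-4605000 + 52*2020) = (-1948176 + 4349570)*(-4605000 + 105040) = 2401394*(-4499960) = -10806176944240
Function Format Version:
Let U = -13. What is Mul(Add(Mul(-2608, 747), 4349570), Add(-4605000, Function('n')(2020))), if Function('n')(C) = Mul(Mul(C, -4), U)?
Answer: -10806176944240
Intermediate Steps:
Function('n')(C) = Mul(52, C) (Function('n')(C) = Mul(Mul(C, -4), -13) = Mul(Mul(-4, C), -13) = Mul(52, C))
Mul(Add(Mul(-2608, 747), 4349570), Add(-4605000, Function('n')(2020))) = Mul(Add(Mul(-2608, 747), 4349570), Add(-4605000, Mul(52, 2020))) = Mul(Add(-1948176, 4349570), Add(-4605000, 105040)) = Mul(2401394, -4499960) = -10806176944240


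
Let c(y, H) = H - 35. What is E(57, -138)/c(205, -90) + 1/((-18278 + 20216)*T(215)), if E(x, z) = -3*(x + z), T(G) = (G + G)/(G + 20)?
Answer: -40494449/20833500 ≈ -1.9437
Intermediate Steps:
c(y, H) = -35 + H
T(G) = 2*G/(20 + G) (T(G) = (2*G)/(20 + G) = 2*G/(20 + G))
E(x, z) = -3*x - 3*z
E(57, -138)/c(205, -90) + 1/((-18278 + 20216)*T(215)) = (-3*57 - 3*(-138))/(-35 - 90) + 1/((-18278 + 20216)*((2*215/(20 + 215)))) = (-171 + 414)/(-125) + 1/(1938*((2*215/235))) = 243*(-1/125) + 1/(1938*((2*215*(1/235)))) = -243/125 + 1/(1938*(86/47)) = -243/125 + (1/1938)*(47/86) = -243/125 + 47/166668 = -40494449/20833500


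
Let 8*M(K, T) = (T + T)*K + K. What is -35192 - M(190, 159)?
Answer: -171073/4 ≈ -42768.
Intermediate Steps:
M(K, T) = K/8 + K*T/4 (M(K, T) = ((T + T)*K + K)/8 = ((2*T)*K + K)/8 = (2*K*T + K)/8 = (K + 2*K*T)/8 = K/8 + K*T/4)
-35192 - M(190, 159) = -35192 - 190*(1 + 2*159)/8 = -35192 - 190*(1 + 318)/8 = -35192 - 190*319/8 = -35192 - 1*30305/4 = -35192 - 30305/4 = -171073/4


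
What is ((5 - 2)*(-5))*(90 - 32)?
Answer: -870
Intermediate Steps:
((5 - 2)*(-5))*(90 - 32) = (3*(-5))*58 = -15*58 = -870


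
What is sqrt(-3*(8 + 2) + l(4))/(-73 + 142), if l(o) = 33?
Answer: sqrt(3)/69 ≈ 0.025102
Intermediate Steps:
sqrt(-3*(8 + 2) + l(4))/(-73 + 142) = sqrt(-3*(8 + 2) + 33)/(-73 + 142) = sqrt(-3*10 + 33)/69 = sqrt(-30 + 33)/69 = sqrt(3)/69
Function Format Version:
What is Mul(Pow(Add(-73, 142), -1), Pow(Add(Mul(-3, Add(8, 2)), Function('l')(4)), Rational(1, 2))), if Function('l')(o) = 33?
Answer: Mul(Rational(1, 69), Pow(3, Rational(1, 2))) ≈ 0.025102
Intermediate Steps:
Mul(Pow(Add(-73, 142), -1), Pow(Add(Mul(-3, Add(8, 2)), Function('l')(4)), Rational(1, 2))) = Mul(Pow(Add(-73, 142), -1), Pow(Add(Mul(-3, Add(8, 2)), 33), Rational(1, 2))) = Mul(Pow(69, -1), Pow(Add(Mul(-3, 10), 33), Rational(1, 2))) = Mul(Rational(1, 69), Pow(Add(-30, 33), Rational(1, 2))) = Mul(Rational(1, 69), Pow(3, Rational(1, 2)))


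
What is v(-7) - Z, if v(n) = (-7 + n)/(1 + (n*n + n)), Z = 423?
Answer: -18203/43 ≈ -423.33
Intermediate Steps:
v(n) = (-7 + n)/(1 + n + n**2) (v(n) = (-7 + n)/(1 + (n**2 + n)) = (-7 + n)/(1 + (n + n**2)) = (-7 + n)/(1 + n + n**2))
v(-7) - Z = (-7 - 7)/(1 - 7 + (-7)**2) - 1*423 = -14/(1 - 7 + 49) - 423 = -14/43 - 423 = -18203/43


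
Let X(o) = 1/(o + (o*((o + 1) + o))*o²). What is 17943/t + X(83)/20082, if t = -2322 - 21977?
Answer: -34407502146702613/46595769640713216 ≈ -0.73843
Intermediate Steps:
t = -24299
X(o) = 1/(o + o³*(1 + 2*o)) (X(o) = 1/(o + (o*((1 + o) + o))*o²) = 1/(o + (o*(1 + 2*o))*o²) = 1/(o + o³*(1 + 2*o)))
17943/t + X(83)/20082 = 17943/(-24299) + 1/((83 + 83³ + 2*83⁴)*20082) = 17943*(-1/24299) + (1/20082)/(83 + 571787 + 2*47458321) = -17943/24299 + (1/20082)/(83 + 571787 + 94916642) = -17943/24299 + (1/20082)/95488512 = -17943/24299 + (1/95488512)*(1/20082) = -17943/24299 + 1/1917600297984 = -34407502146702613/46595769640713216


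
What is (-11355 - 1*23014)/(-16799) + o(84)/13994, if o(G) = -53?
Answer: 480069439/235085206 ≈ 2.0421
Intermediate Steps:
(-11355 - 1*23014)/(-16799) + o(84)/13994 = (-11355 - 1*23014)/(-16799) - 53/13994 = (-11355 - 23014)*(-1/16799) - 53*1/13994 = -34369*(-1/16799) - 53/13994 = 34369/16799 - 53/13994 = 480069439/235085206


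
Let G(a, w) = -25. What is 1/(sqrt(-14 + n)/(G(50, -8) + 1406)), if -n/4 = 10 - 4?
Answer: -1381*I*sqrt(38)/38 ≈ -224.03*I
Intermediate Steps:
n = -24 (n = -4*(10 - 4) = -4*6 = -24)
1/(sqrt(-14 + n)/(G(50, -8) + 1406)) = 1/(sqrt(-14 - 24)/(-25 + 1406)) = 1/(sqrt(-38)/1381) = 1/((I*sqrt(38))*(1/1381)) = 1/(I*sqrt(38)/1381) = -1381*I*sqrt(38)/38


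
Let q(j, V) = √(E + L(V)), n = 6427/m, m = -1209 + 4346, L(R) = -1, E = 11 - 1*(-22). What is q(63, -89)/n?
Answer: 12548*√2/6427 ≈ 2.7611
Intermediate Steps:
E = 33 (E = 11 + 22 = 33)
m = 3137
n = 6427/3137 ≈ 2.0488
q(j, V) = 4*√2 (q(j, V) = √(33 - 1) = √32 = 4*√2)
q(63, -89)/n = (4*√2)/(6427/3137) = (4*√2)*(3137/6427) = 12548*√2/6427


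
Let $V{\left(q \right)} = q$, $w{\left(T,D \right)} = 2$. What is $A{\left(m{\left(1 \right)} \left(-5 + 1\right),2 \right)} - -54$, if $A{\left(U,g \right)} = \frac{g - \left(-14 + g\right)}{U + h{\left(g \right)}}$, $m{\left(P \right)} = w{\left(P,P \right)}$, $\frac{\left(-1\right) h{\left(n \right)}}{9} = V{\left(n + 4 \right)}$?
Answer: $\frac{1667}{31} \approx 53.774$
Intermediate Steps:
$h{\left(n \right)} = -36 - 9 n$ ($h{\left(n \right)} = - 9 \left(n + 4\right) = - 9 \left(4 + n\right) = -36 - 9 n$)
$m{\left(P \right)} = 2$
$A{\left(U,g \right)} = \frac{14}{-36 + U - 9 g}$ ($A{\left(U,g \right)} = \frac{g - \left(-14 + g\right)}{U - \left(36 + 9 g\right)} = \frac{14}{-36 + U - 9 g}$)
$A{\left(m{\left(1 \right)} \left(-5 + 1\right),2 \right)} - -54 = \frac{14}{-36 + 2 \left(-5 + 1\right) - 18} - -54 = \frac{14}{-36 + 2 \left(-4\right) - 18} + 54 = \frac{14}{-36 - 8 - 18} + 54 = \frac{14}{-62} + 54 = 14 \left(- \frac{1}{62}\right) + 54 = - \frac{7}{31} + 54 = \frac{1667}{31}$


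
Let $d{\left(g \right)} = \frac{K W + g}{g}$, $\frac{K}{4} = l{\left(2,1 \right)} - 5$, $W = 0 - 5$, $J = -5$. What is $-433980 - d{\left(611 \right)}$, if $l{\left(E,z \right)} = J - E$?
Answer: $- \frac{265162631}{611} \approx -4.3398 \cdot 10^{5}$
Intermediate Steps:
$l{\left(E,z \right)} = -5 - E$
$W = -5$ ($W = 0 - 5 = -5$)
$K = -48$ ($K = 4 \left(\left(-5 - 2\right) - 5\right) = 4 \left(-7 - 5\right) = 4 \left(-12\right) = -48$)
$d{\left(g \right)} = \frac{240 + g}{g}$ ($d{\left(g \right)} = \frac{\left(-48\right) \left(-5\right) + g}{g} = \frac{240 + g}{g}$)
$-433980 - d{\left(611 \right)} = -433980 - \frac{240 + 611}{611} = -433980 - \frac{1}{611} \cdot 851 = -433980 - \frac{851}{611} = - \frac{265162631}{611}$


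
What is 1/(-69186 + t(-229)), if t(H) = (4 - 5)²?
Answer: -1/69185 ≈ -1.4454e-5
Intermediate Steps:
t(H) = 1 (t(H) = (-1)² = 1)
1/(-69186 + t(-229)) = 1/(-69186 + 1) = 1/(-69185) = -1/69185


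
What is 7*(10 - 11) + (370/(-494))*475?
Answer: -4716/13 ≈ -362.77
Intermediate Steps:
7*(10 - 11) + (370/(-494))*475 = 7*(-1) + (370*(-1/494))*475 = -7 - 185/247*475 = -7 - 4625/13 = -4716/13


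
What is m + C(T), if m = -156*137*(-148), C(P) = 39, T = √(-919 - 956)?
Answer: 3163095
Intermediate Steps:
T = 25*I*√3 (T = √(-1875) = 25*I*√3 ≈ 43.301*I)
m = 3163056 (m = -21372*(-148) = 3163056)
m + C(T) = 3163056 + 39 = 3163095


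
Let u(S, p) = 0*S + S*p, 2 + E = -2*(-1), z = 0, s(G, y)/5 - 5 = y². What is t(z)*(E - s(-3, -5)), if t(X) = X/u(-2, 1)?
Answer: 0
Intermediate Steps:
s(G, y) = 25 + 5*y²
E = 0 (E = -2 - 2*(-1) = -2 + 2 = 0)
u(S, p) = S*p (u(S, p) = 0 + S*p = S*p)
t(X) = -X/2 (t(X) = X/((-2*1)) = X/(-2) = X*(-½) = -X/2)
t(z)*(E - s(-3, -5)) = (-½*0)*(0 - (25 + 5*(-5)²)) = 0*(0 - (25 + 5*25)) = 0*(0 - (25 + 125)) = 0*(0 - 1*150) = 0*(0 - 150) = 0*(-150) = 0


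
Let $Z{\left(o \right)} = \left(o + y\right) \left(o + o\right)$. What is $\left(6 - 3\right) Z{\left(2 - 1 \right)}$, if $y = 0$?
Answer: $6$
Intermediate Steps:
$Z{\left(o \right)} = 2 o^{2}$ ($Z{\left(o \right)} = \left(o + 0\right) \left(o + o\right) = o 2 o = 2 o^{2}$)
$\left(6 - 3\right) Z{\left(2 - 1 \right)} = \left(6 - 3\right) 2 \left(2 - 1\right)^{2} = 3 \cdot 2 \left(2 - 1\right)^{2} = 3 \cdot 2 \cdot 1^{2} = 3 \cdot 2 \cdot 1 = 3 \cdot 2 = 6$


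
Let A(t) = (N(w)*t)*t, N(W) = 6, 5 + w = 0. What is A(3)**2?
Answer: 2916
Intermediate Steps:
w = -5 (w = -5 + 0 = -5)
A(t) = 6*t**2 (A(t) = (6*t)*t = 6*t**2)
A(3)**2 = (6*3**2)**2 = (6*9)**2 = 54**2 = 2916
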